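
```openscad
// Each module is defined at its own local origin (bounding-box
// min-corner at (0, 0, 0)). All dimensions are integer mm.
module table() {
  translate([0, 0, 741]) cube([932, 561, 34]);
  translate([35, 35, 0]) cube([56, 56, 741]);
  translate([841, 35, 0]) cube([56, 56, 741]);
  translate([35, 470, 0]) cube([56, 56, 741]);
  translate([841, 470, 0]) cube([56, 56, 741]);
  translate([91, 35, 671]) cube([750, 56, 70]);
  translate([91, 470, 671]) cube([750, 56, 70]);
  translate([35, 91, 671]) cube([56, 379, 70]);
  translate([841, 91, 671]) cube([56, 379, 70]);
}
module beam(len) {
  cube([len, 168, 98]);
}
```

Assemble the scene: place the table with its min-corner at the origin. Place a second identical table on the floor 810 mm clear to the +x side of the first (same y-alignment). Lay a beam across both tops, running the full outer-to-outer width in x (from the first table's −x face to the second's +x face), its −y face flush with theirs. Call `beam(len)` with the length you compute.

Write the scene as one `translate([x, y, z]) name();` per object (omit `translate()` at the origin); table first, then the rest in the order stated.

table();
translate([1742, 0, 0]) table();
translate([0, 0, 775]) beam(2674);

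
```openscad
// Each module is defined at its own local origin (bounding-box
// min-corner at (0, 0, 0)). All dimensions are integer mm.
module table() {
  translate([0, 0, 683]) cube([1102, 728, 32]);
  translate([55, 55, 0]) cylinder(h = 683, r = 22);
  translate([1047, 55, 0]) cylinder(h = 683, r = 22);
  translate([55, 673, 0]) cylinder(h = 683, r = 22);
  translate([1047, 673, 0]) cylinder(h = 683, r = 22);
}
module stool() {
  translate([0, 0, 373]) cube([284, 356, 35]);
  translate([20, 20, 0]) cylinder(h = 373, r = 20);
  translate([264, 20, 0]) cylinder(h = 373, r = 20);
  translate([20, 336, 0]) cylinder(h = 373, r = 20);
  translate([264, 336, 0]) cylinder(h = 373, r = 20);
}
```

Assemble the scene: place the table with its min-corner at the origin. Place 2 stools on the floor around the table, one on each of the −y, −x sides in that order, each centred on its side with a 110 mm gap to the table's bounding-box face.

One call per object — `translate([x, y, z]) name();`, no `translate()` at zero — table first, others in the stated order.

table();
translate([409, -466, 0]) stool();
translate([-394, 186, 0]) stool();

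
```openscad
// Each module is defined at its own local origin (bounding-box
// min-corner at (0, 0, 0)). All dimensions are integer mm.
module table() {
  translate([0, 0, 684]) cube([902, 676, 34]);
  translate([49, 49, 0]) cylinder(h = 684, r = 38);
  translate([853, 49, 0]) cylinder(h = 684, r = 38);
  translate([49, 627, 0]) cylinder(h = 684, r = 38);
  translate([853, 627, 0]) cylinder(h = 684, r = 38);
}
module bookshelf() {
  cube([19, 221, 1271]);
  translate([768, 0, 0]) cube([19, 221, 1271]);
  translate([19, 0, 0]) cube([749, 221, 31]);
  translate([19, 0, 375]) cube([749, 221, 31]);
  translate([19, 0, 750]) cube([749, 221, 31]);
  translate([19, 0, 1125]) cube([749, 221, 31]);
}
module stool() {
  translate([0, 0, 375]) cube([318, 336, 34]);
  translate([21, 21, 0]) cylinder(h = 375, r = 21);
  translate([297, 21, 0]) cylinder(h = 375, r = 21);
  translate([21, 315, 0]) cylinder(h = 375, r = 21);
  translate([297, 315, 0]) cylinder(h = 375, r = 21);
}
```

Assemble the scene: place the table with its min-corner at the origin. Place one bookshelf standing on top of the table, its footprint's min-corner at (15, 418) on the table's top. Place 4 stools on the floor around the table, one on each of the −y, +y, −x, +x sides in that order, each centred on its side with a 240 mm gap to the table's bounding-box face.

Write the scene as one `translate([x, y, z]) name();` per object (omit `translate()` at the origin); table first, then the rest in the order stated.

table();
translate([15, 418, 718]) bookshelf();
translate([292, -576, 0]) stool();
translate([292, 916, 0]) stool();
translate([-558, 170, 0]) stool();
translate([1142, 170, 0]) stool();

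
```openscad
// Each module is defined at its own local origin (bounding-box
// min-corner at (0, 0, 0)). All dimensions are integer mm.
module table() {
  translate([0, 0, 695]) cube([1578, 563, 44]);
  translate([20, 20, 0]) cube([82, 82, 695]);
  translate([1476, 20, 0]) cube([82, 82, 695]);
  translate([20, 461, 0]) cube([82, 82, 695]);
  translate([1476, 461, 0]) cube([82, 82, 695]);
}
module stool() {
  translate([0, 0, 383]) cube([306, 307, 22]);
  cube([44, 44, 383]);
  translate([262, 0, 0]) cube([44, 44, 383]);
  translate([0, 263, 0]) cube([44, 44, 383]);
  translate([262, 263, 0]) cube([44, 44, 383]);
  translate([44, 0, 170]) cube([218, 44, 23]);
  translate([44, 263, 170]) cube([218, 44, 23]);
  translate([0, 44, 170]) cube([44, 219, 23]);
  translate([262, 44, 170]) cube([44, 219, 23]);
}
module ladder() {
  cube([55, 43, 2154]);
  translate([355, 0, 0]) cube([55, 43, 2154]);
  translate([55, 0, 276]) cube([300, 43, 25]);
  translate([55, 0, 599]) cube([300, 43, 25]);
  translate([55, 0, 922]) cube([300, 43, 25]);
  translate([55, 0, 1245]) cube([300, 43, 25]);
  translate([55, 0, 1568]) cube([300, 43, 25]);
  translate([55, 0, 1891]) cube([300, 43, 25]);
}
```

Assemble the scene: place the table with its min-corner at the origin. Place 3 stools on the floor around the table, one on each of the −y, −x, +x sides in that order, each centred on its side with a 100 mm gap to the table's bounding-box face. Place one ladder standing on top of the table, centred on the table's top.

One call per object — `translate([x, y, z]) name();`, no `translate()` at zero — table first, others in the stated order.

table();
translate([636, -407, 0]) stool();
translate([-406, 128, 0]) stool();
translate([1678, 128, 0]) stool();
translate([584, 260, 739]) ladder();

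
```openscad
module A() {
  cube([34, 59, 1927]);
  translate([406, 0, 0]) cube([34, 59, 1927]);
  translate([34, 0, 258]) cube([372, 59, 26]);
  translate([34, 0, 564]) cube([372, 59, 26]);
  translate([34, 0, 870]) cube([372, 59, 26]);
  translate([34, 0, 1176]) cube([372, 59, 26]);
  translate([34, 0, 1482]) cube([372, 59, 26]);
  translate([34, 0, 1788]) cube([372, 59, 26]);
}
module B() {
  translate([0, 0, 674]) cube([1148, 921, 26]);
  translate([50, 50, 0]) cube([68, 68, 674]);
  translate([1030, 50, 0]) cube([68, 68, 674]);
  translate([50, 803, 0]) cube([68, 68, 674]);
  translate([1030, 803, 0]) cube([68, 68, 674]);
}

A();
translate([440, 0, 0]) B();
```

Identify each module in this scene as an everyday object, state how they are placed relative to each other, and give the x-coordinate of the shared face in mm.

A is a ladder. B is a table. The table is against the ladder's +x side, with their −y faces flush. The x-coordinate of the shared face is 440 mm.

The ladder's +x face and the table's −x face are both at x = 440 mm.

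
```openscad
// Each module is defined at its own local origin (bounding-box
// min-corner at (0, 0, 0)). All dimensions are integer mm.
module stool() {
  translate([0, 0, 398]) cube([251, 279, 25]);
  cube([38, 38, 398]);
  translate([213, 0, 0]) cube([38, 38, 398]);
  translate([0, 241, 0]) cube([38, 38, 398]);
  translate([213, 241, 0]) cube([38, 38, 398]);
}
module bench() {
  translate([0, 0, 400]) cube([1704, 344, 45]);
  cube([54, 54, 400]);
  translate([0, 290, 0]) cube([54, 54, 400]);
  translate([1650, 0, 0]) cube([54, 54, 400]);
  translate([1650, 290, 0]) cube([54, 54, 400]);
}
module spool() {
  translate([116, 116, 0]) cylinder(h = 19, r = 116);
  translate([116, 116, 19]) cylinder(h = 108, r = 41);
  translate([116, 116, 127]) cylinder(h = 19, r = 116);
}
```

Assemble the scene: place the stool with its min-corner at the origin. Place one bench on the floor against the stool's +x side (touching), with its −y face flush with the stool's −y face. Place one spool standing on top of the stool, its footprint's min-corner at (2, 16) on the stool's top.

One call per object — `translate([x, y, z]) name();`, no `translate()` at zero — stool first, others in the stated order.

stool();
translate([251, 0, 0]) bench();
translate([2, 16, 423]) spool();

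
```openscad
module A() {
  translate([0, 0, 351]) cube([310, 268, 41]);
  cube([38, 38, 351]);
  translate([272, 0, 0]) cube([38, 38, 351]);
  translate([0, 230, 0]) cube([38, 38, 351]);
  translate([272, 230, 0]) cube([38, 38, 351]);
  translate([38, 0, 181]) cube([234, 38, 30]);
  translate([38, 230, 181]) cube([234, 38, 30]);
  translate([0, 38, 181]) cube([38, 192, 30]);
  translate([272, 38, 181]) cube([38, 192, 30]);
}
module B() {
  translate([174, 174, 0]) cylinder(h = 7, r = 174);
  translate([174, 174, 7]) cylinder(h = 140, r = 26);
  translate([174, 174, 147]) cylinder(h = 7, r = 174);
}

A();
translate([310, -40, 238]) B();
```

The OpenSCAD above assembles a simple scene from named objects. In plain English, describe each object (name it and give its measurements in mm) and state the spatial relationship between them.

A is a four-legged stool. The seat is a 310×268×41 mm slab whose top surface is at z = 392 mm; four square legs, each 38×38 mm in cross-section, run from the floor (z = 0) to the underside of the seat, each flush with a corner of the seat. Four stretchers, 38 mm wide and 30 mm tall, connect adjacent legs with their undersides at z = 181 mm, each running between the inner faces of the legs it joins and aligned with the legs' outer faces on the other axis.

B is a spool: two coaxial disc flanges of radius 174 mm and thickness 7 mm, joined by a core cylinder of radius 26 mm and height 140 mm. The lower flange rests on z = 0 and the three cylinders share a vertical axis.

The spool is beside the stool with their tops flush at z = 392.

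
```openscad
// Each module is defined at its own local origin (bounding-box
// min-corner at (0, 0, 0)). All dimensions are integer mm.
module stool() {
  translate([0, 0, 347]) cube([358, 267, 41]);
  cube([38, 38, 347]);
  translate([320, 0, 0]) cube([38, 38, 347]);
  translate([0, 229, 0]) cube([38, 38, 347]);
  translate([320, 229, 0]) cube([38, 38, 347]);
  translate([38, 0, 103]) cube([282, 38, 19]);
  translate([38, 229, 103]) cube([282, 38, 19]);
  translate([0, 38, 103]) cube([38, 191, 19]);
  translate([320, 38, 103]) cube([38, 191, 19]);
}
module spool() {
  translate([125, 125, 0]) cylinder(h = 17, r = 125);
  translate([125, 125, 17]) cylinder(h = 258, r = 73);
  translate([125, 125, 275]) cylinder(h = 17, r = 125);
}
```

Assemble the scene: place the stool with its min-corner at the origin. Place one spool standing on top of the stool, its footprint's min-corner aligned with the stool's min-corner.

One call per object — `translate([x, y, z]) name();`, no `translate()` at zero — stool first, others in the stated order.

stool();
translate([0, 0, 388]) spool();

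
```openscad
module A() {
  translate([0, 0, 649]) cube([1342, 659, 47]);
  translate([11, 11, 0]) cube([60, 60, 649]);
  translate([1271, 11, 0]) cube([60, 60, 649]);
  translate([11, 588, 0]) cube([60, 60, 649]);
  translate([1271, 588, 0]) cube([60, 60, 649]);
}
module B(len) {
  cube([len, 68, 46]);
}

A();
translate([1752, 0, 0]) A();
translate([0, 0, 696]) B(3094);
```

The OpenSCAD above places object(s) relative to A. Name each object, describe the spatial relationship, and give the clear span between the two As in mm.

A is a table. B is a beam. A beam spans the tops of two tables. The clear span between the two tables is 410 mm.

Second table starts at x = 1752; first ends at x = 1342; clear span = 1752 − 1342 = 410 mm.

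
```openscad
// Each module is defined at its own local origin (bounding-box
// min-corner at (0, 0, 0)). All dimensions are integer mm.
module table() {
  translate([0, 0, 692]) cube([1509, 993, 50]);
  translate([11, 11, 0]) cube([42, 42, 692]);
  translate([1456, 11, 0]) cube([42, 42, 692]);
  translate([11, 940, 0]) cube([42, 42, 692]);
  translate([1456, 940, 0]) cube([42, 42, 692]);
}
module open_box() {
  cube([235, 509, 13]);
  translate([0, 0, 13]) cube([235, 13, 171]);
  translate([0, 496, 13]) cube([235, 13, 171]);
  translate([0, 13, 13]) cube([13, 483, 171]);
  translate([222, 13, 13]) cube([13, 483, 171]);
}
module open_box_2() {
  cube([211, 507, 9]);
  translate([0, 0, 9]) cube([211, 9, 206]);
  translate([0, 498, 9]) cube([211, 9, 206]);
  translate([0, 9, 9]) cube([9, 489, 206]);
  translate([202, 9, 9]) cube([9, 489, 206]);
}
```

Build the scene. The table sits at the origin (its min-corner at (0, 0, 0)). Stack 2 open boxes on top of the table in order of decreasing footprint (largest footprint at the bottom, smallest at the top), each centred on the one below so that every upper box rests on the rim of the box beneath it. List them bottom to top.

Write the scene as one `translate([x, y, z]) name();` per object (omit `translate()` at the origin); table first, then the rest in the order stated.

table();
translate([637, 242, 742]) open_box();
translate([649, 243, 926]) open_box_2();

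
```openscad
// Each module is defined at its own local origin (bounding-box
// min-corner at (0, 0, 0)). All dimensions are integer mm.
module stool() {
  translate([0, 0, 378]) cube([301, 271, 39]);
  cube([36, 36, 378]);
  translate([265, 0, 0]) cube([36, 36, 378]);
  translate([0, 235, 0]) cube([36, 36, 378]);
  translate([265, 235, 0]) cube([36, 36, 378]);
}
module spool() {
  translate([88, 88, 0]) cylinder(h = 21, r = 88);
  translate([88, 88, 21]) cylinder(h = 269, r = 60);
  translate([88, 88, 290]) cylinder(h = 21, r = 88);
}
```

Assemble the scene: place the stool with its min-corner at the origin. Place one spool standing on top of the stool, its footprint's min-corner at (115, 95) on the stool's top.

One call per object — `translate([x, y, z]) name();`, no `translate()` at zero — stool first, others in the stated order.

stool();
translate([115, 95, 417]) spool();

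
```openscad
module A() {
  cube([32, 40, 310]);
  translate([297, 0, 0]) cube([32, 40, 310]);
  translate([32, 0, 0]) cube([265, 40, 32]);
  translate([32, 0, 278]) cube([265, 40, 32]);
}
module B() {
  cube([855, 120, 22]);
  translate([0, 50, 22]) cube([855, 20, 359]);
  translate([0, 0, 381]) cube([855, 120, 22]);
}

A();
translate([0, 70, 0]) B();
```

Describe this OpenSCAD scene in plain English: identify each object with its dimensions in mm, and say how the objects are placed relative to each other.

A is a picture frame with a 265×246 mm rectangular opening (x by z) and a uniform 32 mm border on every side. Frame depth is 40 mm along y. It is built from two vertical stiles running the full outside height and two horizontal rails spanning the gap between the stiles.

B is an I-beam lying along x, 855 mm long. Overall section height 403 mm. Two flanges 120 mm wide (y) and 22 mm thick, one on the floor and one at the top; a web 20 mm thick runs between them, centred on the flange width.

The I-beam is on the floor beside the picture frame on its +y side.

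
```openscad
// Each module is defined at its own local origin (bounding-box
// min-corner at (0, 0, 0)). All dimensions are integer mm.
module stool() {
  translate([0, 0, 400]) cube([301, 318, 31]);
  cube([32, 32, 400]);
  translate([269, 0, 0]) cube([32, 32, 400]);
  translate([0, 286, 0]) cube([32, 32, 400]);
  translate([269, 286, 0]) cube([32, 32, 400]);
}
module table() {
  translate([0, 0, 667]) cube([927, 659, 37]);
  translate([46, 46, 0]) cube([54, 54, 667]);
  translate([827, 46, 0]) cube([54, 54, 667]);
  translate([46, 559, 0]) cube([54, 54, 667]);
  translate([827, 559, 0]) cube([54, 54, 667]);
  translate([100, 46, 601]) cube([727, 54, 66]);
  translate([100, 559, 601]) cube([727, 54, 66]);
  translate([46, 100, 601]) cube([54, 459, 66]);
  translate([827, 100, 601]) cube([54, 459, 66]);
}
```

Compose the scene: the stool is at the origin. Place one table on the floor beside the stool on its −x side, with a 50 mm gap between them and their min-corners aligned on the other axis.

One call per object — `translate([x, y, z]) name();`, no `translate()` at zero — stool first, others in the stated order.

stool();
translate([-977, 0, 0]) table();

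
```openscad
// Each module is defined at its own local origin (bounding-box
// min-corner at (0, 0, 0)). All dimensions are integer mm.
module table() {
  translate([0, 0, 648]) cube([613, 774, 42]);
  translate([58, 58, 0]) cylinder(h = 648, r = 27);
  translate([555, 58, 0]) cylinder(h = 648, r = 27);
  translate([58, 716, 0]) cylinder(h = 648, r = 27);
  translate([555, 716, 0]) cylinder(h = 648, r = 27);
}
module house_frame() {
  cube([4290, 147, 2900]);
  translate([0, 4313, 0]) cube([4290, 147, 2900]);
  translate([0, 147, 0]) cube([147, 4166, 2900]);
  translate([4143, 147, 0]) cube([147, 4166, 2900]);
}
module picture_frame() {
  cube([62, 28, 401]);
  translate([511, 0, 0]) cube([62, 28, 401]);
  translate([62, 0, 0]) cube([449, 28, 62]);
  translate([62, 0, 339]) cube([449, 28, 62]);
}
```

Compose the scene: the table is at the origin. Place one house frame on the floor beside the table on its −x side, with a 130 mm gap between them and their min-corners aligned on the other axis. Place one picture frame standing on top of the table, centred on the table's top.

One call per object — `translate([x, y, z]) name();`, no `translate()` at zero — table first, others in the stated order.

table();
translate([-4420, 0, 0]) house_frame();
translate([20, 373, 690]) picture_frame();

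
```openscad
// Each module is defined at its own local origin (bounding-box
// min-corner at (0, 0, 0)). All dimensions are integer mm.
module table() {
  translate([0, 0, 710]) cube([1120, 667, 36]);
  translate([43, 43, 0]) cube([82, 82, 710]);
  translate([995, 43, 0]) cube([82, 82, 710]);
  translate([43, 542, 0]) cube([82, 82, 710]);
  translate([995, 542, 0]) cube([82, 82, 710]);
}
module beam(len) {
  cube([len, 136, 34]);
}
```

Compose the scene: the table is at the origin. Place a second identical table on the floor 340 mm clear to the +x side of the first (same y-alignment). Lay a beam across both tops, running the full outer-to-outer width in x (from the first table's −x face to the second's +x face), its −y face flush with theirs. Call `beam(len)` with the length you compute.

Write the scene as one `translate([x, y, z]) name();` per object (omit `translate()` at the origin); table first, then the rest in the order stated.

table();
translate([1460, 0, 0]) table();
translate([0, 0, 746]) beam(2580);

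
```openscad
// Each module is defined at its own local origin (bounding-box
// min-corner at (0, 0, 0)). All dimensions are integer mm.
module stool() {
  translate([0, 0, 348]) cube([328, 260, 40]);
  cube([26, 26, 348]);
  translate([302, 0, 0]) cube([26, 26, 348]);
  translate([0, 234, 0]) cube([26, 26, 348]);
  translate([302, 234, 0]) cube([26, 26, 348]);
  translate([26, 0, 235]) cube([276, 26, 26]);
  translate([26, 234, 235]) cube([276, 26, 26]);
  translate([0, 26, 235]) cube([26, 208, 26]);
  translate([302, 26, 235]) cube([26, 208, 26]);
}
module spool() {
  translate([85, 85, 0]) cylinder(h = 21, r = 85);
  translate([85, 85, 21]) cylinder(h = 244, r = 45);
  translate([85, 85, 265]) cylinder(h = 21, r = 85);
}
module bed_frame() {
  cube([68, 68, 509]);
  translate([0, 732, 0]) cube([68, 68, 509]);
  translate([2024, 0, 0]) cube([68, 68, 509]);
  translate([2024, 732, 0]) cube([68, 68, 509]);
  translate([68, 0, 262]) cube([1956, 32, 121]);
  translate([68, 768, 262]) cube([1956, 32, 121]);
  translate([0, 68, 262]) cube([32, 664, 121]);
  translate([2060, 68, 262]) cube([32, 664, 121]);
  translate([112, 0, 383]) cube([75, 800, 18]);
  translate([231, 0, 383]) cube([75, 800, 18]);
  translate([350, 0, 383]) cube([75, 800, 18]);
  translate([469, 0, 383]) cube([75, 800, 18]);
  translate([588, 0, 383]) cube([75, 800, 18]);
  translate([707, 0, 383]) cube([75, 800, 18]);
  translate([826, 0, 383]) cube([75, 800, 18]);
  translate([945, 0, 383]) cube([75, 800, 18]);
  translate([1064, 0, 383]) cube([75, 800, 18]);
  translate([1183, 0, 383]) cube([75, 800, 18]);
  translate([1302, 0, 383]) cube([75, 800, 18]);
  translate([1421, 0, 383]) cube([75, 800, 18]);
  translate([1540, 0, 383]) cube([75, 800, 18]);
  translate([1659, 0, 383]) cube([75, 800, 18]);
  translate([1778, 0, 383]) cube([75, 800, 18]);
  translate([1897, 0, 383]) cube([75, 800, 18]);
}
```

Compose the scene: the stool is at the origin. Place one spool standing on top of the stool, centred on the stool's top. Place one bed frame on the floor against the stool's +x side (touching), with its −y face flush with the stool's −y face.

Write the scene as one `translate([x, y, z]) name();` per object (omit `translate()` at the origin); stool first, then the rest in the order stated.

stool();
translate([79, 45, 388]) spool();
translate([328, 0, 0]) bed_frame();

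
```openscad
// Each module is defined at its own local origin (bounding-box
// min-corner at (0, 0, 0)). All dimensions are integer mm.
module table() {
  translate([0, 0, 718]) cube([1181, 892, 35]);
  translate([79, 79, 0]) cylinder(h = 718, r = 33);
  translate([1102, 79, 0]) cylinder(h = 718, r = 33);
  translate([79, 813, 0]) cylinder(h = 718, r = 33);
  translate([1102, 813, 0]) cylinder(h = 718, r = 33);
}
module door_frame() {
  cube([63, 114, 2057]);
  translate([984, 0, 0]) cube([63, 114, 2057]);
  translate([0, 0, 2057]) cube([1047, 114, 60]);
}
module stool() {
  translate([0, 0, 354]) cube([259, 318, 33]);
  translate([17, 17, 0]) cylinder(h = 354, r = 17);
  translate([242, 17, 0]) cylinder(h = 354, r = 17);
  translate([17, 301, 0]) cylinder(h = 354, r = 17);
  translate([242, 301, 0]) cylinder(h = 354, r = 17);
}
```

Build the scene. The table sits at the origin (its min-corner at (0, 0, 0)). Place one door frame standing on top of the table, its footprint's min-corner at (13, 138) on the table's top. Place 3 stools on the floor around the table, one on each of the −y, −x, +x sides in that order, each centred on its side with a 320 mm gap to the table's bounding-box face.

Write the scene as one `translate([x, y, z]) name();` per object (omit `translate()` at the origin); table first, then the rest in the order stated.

table();
translate([13, 138, 753]) door_frame();
translate([461, -638, 0]) stool();
translate([-579, 287, 0]) stool();
translate([1501, 287, 0]) stool();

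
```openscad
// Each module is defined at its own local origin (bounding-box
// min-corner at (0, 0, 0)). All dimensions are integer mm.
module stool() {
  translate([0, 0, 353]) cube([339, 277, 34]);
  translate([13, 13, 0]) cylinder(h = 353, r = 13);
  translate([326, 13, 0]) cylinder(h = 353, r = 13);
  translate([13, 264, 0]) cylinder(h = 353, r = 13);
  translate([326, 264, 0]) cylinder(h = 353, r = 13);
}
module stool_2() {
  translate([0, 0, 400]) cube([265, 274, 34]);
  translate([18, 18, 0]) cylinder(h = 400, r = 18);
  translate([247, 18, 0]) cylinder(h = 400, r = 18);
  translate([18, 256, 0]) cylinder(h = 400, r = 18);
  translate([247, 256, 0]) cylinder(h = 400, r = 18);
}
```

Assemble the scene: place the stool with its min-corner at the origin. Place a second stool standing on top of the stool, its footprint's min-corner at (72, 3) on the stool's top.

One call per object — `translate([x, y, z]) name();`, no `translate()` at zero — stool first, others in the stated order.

stool();
translate([72, 3, 387]) stool_2();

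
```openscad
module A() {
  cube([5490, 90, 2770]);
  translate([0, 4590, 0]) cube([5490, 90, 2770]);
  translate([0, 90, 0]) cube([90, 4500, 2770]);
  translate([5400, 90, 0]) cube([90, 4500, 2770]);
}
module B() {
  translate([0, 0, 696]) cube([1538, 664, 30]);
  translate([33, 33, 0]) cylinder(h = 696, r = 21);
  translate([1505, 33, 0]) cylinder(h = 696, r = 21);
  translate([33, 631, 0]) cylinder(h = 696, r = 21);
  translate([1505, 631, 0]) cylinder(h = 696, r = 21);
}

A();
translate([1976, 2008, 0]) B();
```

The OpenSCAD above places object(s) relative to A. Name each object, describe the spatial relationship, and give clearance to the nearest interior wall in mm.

A is a house frame. B is a table. The table sits inside the house frame, centred. The clearance to the nearest interior wall is 1886 mm.

Clearances: x = 1886, y = 1918; minimum 1886 mm.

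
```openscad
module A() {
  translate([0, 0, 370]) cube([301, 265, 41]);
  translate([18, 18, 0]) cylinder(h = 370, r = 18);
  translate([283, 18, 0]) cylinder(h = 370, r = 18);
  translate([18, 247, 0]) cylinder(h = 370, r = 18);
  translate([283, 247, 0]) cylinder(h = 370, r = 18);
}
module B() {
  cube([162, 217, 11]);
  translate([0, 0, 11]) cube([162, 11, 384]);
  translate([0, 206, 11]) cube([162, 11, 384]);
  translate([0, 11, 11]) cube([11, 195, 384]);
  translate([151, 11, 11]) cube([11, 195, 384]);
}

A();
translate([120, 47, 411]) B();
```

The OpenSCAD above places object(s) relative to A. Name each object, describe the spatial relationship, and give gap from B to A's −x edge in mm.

A is a stool. B is an open box. The open box is on top of the stool. The gap from the open box to the stool's −x edge is 120 mm.

The open box's min-x is at 120; the stool's min-x is 0; gap = 120 mm.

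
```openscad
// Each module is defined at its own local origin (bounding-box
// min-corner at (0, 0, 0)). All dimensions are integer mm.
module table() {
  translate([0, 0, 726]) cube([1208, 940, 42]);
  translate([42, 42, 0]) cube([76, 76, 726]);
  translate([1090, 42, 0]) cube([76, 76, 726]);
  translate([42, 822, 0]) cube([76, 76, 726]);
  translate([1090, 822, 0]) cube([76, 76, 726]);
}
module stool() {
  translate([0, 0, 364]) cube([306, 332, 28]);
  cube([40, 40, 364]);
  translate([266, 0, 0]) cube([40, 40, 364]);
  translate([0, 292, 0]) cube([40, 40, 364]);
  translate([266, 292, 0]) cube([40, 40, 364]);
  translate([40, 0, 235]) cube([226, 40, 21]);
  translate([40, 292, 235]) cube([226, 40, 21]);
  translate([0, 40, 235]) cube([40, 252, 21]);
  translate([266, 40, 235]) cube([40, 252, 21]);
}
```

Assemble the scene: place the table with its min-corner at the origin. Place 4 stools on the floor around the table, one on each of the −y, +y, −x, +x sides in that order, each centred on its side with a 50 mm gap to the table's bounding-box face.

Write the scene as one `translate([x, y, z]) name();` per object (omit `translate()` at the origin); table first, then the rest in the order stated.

table();
translate([451, -382, 0]) stool();
translate([451, 990, 0]) stool();
translate([-356, 304, 0]) stool();
translate([1258, 304, 0]) stool();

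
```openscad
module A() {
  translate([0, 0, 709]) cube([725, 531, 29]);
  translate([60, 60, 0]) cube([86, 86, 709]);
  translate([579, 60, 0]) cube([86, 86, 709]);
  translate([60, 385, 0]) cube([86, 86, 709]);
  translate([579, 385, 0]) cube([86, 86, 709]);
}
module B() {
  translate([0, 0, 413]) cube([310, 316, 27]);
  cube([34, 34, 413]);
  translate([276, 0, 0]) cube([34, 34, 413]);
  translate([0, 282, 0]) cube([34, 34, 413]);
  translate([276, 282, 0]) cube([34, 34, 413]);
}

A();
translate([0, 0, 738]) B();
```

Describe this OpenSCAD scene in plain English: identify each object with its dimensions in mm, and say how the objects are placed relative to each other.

A is a rectangular dining table. The top is 725×531×29 mm with its upper surface at z = 738 mm. It stands on four 86×86 mm square legs, each inset 60 mm from the nearest pair of top edges, running from the floor to the underside of the top.

B is a four-legged stool. The seat is a 310×316×27 mm slab whose top surface is at z = 440 mm; four square legs, each 34×34 mm in cross-section, run from the floor (z = 0) to the underside of the seat, each flush with a corner of the seat.

The stool is on top of the table.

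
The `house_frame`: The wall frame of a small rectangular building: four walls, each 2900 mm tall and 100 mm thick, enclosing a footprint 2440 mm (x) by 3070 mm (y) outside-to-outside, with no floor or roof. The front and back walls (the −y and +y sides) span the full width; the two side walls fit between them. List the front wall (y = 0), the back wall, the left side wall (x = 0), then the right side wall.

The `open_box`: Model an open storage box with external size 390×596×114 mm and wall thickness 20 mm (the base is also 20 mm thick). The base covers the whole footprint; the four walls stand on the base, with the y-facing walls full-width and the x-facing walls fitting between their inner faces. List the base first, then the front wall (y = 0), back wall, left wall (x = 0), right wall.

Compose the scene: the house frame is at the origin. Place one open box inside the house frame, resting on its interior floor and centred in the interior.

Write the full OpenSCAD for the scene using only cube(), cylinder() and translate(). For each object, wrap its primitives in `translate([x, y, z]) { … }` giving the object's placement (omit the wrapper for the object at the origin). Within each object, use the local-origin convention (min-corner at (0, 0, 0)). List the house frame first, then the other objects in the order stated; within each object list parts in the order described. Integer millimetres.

cube([2440, 100, 2900]);
translate([0, 2970, 0]) cube([2440, 100, 2900]);
translate([0, 100, 0]) cube([100, 2870, 2900]);
translate([2340, 100, 0]) cube([100, 2870, 2900]);
translate([1025, 1237, 0]) {
  cube([390, 596, 20]);
  translate([0, 0, 20]) cube([390, 20, 94]);
  translate([0, 576, 20]) cube([390, 20, 94]);
  translate([0, 20, 20]) cube([20, 556, 94]);
  translate([370, 20, 20]) cube([20, 556, 94]);
}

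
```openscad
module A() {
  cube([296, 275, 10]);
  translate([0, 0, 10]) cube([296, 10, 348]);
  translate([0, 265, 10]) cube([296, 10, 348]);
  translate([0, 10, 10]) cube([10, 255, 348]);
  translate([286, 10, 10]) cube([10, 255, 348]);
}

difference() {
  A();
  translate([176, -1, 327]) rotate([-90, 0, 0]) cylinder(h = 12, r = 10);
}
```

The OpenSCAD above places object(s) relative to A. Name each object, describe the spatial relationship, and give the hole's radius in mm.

A is an open box. The open box has a circular hole through its front wall. The hole's radius is 10 mm.

The subtracted cylinder has r = 10 mm.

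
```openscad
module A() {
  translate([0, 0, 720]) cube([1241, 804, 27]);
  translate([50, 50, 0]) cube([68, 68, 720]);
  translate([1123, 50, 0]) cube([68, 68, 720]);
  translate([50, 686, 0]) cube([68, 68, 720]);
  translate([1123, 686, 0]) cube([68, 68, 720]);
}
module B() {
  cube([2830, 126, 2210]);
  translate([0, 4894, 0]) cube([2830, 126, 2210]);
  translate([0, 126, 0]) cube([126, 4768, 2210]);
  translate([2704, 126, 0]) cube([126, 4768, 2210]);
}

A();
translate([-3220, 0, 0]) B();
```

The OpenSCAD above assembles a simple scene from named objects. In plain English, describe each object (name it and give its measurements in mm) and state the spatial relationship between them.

A is a table with a 1241×804 mm rectangular top, 27 mm thick, top surface at z = 747 mm, supported by four 68×68 mm square legs, each inset 50 mm from the nearest pair of top edges, running from the floor.

B is a box-shaped house frame (walls only): outside footprint 2830×5020 mm, wall height 2210 mm, wall thickness 126 mm. The two y-facing walls run the full x-width; the two x-facing walls fit between the inner faces of the y-facing walls.

The house frame is on the floor beside the table on its −x side.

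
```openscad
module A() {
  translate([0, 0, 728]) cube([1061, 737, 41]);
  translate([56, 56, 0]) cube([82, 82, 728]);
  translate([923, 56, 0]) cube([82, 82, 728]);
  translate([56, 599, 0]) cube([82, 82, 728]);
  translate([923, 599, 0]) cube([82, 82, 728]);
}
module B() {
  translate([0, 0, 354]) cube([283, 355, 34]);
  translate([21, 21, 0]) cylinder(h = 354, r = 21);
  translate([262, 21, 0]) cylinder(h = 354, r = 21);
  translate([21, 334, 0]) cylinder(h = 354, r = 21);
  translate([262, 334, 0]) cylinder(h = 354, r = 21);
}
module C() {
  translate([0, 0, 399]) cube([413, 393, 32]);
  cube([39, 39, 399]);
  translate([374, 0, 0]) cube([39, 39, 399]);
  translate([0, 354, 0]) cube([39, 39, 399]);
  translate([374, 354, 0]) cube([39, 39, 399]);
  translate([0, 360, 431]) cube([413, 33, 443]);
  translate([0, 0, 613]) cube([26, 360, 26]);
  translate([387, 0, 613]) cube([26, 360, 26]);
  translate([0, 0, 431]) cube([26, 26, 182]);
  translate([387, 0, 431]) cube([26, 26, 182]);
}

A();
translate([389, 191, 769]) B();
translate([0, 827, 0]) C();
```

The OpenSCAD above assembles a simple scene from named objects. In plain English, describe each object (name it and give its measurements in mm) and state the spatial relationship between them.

A is a rectangular dining table. The top is 1061×737×41 mm with its upper surface at z = 769 mm. It stands on four 82×82 mm square legs, each inset 56 mm from the nearest pair of top edges, running from the floor to the underside of the top.

B is a four-legged stool. The seat is a 283×355×34 mm slab whose top surface is at z = 388 mm; four round legs, each 42 mm in diameter, run from the floor (z = 0) to the underside of the seat, each leg's axis is inset half a diameter from the nearest pair of seat edges (so the leg's bounding box is flush with the corner).

C is a chair. The seat is a 413×393×32 mm slab with its top at z = 431 mm, on four 39×39 mm corner legs (flush with the seat edges, standing on z = 0). A flat backrest 33 mm thick, 443 mm tall, spans the full seat width and rises from the seat top along its +y edge, rear face flush with the rear of the seat. Two armrests of 26×26 mm section run along each side from the seat's front edge to the front of the backrest, top faces 208 mm above the seat top and outer faces flush with the seat's x-edges; a 26×26 mm post under the front of each armrest stands on the seat at the front corner.

The stool is on top of the table, centred. The chair is on the floor beside the table on its +y side.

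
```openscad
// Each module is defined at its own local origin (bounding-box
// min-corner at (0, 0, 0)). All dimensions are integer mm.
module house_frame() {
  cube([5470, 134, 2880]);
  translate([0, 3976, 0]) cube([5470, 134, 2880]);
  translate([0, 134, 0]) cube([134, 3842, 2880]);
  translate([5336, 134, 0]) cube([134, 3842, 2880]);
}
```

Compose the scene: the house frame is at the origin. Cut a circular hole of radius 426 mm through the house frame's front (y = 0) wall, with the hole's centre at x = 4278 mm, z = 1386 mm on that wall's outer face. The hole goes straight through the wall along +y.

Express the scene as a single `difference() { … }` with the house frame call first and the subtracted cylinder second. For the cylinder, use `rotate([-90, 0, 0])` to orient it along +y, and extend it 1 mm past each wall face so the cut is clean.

difference() {
  house_frame();
  translate([4278, -1, 1386]) rotate([-90, 0, 0]) cylinder(h = 136, r = 426);
}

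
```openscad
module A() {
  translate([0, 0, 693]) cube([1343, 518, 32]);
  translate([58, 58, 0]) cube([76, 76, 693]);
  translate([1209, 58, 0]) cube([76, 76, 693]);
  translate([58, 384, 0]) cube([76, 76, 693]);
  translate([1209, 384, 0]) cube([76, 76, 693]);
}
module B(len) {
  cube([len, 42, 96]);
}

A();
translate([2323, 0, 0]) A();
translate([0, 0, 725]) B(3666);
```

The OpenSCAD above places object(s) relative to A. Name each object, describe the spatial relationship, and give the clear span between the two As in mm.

Second table starts at x = 2323; first ends at x = 1343; clear span = 2323 − 1343 = 980 mm.

A is a table. B is a beam. A beam spans the tops of two tables. The clear span between the two tables is 980 mm.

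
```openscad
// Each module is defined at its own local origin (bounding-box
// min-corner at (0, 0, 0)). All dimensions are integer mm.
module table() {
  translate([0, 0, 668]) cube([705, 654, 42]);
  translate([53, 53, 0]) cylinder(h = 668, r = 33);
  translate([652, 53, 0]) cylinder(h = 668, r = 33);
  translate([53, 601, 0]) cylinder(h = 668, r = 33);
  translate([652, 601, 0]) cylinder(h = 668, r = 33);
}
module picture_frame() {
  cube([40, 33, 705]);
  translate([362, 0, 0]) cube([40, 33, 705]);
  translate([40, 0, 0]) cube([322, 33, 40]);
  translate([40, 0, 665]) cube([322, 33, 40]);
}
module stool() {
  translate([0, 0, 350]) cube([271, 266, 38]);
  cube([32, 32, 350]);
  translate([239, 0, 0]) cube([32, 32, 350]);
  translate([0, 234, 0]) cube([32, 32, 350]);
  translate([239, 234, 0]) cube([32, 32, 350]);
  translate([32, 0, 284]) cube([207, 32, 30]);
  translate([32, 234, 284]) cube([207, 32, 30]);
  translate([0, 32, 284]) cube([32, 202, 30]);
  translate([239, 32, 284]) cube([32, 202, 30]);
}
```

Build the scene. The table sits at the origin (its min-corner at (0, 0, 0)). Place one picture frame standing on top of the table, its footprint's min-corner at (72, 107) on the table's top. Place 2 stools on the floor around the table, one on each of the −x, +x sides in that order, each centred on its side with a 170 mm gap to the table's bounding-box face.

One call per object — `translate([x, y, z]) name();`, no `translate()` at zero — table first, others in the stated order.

table();
translate([72, 107, 710]) picture_frame();
translate([-441, 194, 0]) stool();
translate([875, 194, 0]) stool();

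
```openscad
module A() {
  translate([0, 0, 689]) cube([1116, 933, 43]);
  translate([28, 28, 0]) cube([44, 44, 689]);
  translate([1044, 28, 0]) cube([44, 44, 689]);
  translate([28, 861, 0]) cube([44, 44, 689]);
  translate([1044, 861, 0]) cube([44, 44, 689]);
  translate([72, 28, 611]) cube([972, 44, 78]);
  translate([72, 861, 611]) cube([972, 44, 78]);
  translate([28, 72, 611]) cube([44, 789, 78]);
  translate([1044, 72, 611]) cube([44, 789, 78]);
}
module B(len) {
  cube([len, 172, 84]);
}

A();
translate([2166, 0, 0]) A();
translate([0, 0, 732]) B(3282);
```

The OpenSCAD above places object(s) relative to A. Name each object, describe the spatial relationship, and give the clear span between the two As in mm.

A is a table. B is a beam. A beam spans the tops of two tables. The clear span between the two tables is 1050 mm.

Second table starts at x = 2166; first ends at x = 1116; clear span = 2166 − 1116 = 1050 mm.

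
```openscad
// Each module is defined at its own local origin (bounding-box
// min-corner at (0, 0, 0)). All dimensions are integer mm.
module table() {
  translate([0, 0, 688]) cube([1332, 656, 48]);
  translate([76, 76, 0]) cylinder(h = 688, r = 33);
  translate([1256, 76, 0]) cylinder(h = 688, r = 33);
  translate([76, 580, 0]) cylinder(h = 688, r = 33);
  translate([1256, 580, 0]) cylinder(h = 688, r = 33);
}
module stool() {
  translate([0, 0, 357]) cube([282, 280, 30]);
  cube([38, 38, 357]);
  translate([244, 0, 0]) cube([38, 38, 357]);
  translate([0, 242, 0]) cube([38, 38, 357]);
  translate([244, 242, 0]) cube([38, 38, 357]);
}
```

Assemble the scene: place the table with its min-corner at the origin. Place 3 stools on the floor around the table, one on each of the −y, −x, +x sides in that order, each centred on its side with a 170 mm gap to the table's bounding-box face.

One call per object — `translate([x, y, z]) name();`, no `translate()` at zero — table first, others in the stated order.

table();
translate([525, -450, 0]) stool();
translate([-452, 188, 0]) stool();
translate([1502, 188, 0]) stool();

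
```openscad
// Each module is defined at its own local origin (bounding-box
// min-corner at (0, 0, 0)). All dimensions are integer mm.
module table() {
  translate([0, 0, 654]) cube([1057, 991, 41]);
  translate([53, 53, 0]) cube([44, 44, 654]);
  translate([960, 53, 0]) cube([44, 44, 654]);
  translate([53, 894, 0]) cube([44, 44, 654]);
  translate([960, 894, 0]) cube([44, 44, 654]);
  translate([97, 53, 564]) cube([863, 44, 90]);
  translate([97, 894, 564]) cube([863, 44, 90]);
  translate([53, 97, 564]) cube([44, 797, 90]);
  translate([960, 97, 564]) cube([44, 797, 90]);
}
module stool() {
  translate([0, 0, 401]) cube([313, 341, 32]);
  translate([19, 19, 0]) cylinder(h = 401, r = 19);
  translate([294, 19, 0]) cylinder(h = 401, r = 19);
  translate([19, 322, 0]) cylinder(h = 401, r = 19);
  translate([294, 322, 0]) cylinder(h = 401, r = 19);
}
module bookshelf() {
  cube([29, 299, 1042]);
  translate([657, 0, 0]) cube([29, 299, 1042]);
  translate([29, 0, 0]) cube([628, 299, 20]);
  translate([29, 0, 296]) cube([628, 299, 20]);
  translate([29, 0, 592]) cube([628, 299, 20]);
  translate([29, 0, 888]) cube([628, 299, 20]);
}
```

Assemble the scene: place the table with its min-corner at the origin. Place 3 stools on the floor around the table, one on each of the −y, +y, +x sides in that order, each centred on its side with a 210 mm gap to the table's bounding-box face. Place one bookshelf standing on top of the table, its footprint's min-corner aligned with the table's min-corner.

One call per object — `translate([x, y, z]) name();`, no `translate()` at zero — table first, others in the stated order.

table();
translate([372, -551, 0]) stool();
translate([372, 1201, 0]) stool();
translate([1267, 325, 0]) stool();
translate([0, 0, 695]) bookshelf();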